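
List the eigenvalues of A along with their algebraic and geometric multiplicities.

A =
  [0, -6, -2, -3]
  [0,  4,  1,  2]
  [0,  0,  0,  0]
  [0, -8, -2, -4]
λ = 0: alg = 4, geom = 2

Step 1 — factor the characteristic polynomial to read off the algebraic multiplicities:
  χ_A(x) = x^4

Step 2 — compute geometric multiplicities via the rank-nullity identity g(λ) = n − rank(A − λI):
  rank(A − (0)·I) = 2, so dim ker(A − (0)·I) = n − 2 = 2

Summary:
  λ = 0: algebraic multiplicity = 4, geometric multiplicity = 2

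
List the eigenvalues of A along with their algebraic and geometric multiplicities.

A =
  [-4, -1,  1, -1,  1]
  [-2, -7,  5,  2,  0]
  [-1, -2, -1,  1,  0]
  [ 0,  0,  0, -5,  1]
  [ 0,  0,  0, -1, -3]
λ = -4: alg = 5, geom = 2

Step 1 — factor the characteristic polynomial to read off the algebraic multiplicities:
  χ_A(x) = (x + 4)^5

Step 2 — compute geometric multiplicities via the rank-nullity identity g(λ) = n − rank(A − λI):
  rank(A − (-4)·I) = 3, so dim ker(A − (-4)·I) = n − 3 = 2

Summary:
  λ = -4: algebraic multiplicity = 5, geometric multiplicity = 2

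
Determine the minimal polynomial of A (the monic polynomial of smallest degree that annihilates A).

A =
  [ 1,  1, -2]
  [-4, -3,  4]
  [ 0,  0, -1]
x^2 + 2*x + 1

The characteristic polynomial is χ_A(x) = (x + 1)^3, so the eigenvalues are known. The minimal polynomial is
  m_A(x) = Π_λ (x − λ)^{k_λ}
where k_λ is the size of the *largest* Jordan block for λ (equivalently, the smallest k with (A − λI)^k v = 0 for every generalised eigenvector v of λ).

  λ = -1: largest Jordan block has size 2, contributing (x + 1)^2

So m_A(x) = (x + 1)^2 = x^2 + 2*x + 1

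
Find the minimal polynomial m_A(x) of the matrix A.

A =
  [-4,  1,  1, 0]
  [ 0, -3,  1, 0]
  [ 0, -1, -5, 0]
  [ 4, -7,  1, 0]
x^3 + 8*x^2 + 16*x

The characteristic polynomial is χ_A(x) = x*(x + 4)^3, so the eigenvalues are known. The minimal polynomial is
  m_A(x) = Π_λ (x − λ)^{k_λ}
where k_λ is the size of the *largest* Jordan block for λ (equivalently, the smallest k with (A − λI)^k v = 0 for every generalised eigenvector v of λ).

  λ = -4: largest Jordan block has size 2, contributing (x + 4)^2
  λ = 0: largest Jordan block has size 1, contributing (x − 0)

So m_A(x) = x*(x + 4)^2 = x^3 + 8*x^2 + 16*x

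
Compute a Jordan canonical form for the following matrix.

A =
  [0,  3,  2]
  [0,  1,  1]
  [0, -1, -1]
J_3(0)

The characteristic polynomial is
  det(x·I − A) = x^3

Eigenvalues and multiplicities (the geometric multiplicity of λ is n − rank(A − λI), which equals the number of Jordan blocks for λ):
  λ = 0: algebraic multiplicity = 3, geometric multiplicity = 1

Determining the block sizes for each eigenvalue:
  λ = 0: one block (gm = 1), so the single block has size am = 3 → block sizes [3]

Assembling the blocks gives a Jordan form
J =
  [0, 1, 0]
  [0, 0, 1]
  [0, 0, 0]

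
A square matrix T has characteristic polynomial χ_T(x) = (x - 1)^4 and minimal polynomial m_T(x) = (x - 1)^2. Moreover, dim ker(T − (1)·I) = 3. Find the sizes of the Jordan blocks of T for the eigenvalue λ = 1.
Block sizes for λ = 1: [2, 1, 1]

Step 1 — from the characteristic polynomial, algebraic multiplicity of λ = 1 is 4. From dim ker(T − (1)·I) = 3, there are exactly 3 Jordan blocks for λ = 1.
Step 2 — from the minimal polynomial, the factor (x − 1)^2 tells us the largest block for λ = 1 has size 2.
Step 3 — with total size 4, 3 blocks, and largest block 2, the block sizes (in nonincreasing order) are [2, 1, 1].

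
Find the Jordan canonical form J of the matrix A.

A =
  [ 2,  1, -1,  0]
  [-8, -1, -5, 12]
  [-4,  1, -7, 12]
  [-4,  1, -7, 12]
J_2(0) ⊕ J_1(0) ⊕ J_1(6)

The characteristic polynomial is
  det(x·I − A) = x^4 - 6*x^3 = x^3*(x - 6)

Eigenvalues and multiplicities (the geometric multiplicity of λ is n − rank(A − λI), which equals the number of Jordan blocks for λ):
  λ = 0: algebraic multiplicity = 3, geometric multiplicity = 2
  λ = 6: algebraic multiplicity = 1, geometric multiplicity = 1

Determining the block sizes for each eigenvalue:
  λ = 0: 2 blocks summing to 3 forces exactly one block of size 2 and the rest size 1 → block sizes [2, 1]
  λ = 6: one block (gm = 1), so the single block has size am = 1 → block sizes [1]

Assembling the blocks gives a Jordan form
J =
  [0, 1, 0, 0]
  [0, 0, 0, 0]
  [0, 0, 0, 0]
  [0, 0, 0, 6]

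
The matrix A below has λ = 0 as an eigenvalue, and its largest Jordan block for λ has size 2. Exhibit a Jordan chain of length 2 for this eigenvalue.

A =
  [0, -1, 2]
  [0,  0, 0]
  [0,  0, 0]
A Jordan chain for λ = 0 of length 2:
v_1 = (-1, 0, 0)ᵀ
v_2 = (0, 1, 0)ᵀ

Let N = A − (0)·I. We want v_2 with N^2 v_2 = 0 but N^1 v_2 ≠ 0; then v_{j-1} := N · v_j for j = 2, …, 2.

Pick v_2 = (0, 1, 0)ᵀ.
Then v_1 = N · v_2 = (-1, 0, 0)ᵀ.

Sanity check: (A − (0)·I) v_1 = (0, 0, 0)ᵀ = 0. ✓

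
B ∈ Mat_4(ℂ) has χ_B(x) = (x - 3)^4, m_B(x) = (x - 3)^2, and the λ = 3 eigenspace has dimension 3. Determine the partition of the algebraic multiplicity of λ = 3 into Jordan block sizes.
Block sizes for λ = 3: [2, 1, 1]

Step 1 — from the characteristic polynomial, algebraic multiplicity of λ = 3 is 4. From dim ker(B − (3)·I) = 3, there are exactly 3 Jordan blocks for λ = 3.
Step 2 — from the minimal polynomial, the factor (x − 3)^2 tells us the largest block for λ = 3 has size 2.
Step 3 — with total size 4, 3 blocks, and largest block 2, the block sizes (in nonincreasing order) are [2, 1, 1].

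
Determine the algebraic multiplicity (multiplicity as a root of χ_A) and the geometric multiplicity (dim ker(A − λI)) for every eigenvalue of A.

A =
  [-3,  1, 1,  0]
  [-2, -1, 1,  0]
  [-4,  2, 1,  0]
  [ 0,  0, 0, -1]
λ = -1: alg = 4, geom = 2

Step 1 — factor the characteristic polynomial to read off the algebraic multiplicities:
  χ_A(x) = (x + 1)^4

Step 2 — compute geometric multiplicities via the rank-nullity identity g(λ) = n − rank(A − λI):
  rank(A − (-1)·I) = 2, so dim ker(A − (-1)·I) = n − 2 = 2

Summary:
  λ = -1: algebraic multiplicity = 4, geometric multiplicity = 2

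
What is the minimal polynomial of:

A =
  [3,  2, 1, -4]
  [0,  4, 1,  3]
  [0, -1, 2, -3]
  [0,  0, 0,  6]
x^4 - 15*x^3 + 81*x^2 - 189*x + 162

The characteristic polynomial is χ_A(x) = (x - 6)*(x - 3)^3, so the eigenvalues are known. The minimal polynomial is
  m_A(x) = Π_λ (x − λ)^{k_λ}
where k_λ is the size of the *largest* Jordan block for λ (equivalently, the smallest k with (A − λI)^k v = 0 for every generalised eigenvector v of λ).

  λ = 3: largest Jordan block has size 3, contributing (x − 3)^3
  λ = 6: largest Jordan block has size 1, contributing (x − 6)

So m_A(x) = (x - 6)*(x - 3)^3 = x^4 - 15*x^3 + 81*x^2 - 189*x + 162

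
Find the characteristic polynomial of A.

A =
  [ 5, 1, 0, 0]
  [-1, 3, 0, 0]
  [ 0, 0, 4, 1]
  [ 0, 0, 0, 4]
x^4 - 16*x^3 + 96*x^2 - 256*x + 256

Expanding det(x·I − A) (e.g. by cofactor expansion or by noting that A is similar to its Jordan form J, which has the same characteristic polynomial as A) gives
  χ_A(x) = x^4 - 16*x^3 + 96*x^2 - 256*x + 256
which factors as (x - 4)^4. The eigenvalues (with algebraic multiplicities) are λ = 4 with multiplicity 4.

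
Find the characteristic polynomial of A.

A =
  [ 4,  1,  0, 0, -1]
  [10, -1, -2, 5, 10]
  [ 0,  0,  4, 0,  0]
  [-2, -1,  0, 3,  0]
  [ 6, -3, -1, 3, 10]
x^5 - 20*x^4 + 160*x^3 - 640*x^2 + 1280*x - 1024

Expanding det(x·I − A) (e.g. by cofactor expansion or by noting that A is similar to its Jordan form J, which has the same characteristic polynomial as A) gives
  χ_A(x) = x^5 - 20*x^4 + 160*x^3 - 640*x^2 + 1280*x - 1024
which factors as (x - 4)^5. The eigenvalues (with algebraic multiplicities) are λ = 4 with multiplicity 5.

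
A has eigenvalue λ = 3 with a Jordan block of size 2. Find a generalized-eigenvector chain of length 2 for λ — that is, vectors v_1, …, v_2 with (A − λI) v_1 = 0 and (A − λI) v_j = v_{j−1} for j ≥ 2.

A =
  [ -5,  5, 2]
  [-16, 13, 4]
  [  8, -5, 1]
A Jordan chain for λ = 3 of length 2:
v_1 = (-8, -16, 8)ᵀ
v_2 = (1, 0, 0)ᵀ

Let N = A − (3)·I. We want v_2 with N^2 v_2 = 0 but N^1 v_2 ≠ 0; then v_{j-1} := N · v_j for j = 2, …, 2.

Pick v_2 = (1, 0, 0)ᵀ.
Then v_1 = N · v_2 = (-8, -16, 8)ᵀ.

Sanity check: (A − (3)·I) v_1 = (0, 0, 0)ᵀ = 0. ✓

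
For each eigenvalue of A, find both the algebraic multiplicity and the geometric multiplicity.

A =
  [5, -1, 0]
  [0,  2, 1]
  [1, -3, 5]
λ = 4: alg = 3, geom = 1

Step 1 — factor the characteristic polynomial to read off the algebraic multiplicities:
  χ_A(x) = (x - 4)^3

Step 2 — compute geometric multiplicities via the rank-nullity identity g(λ) = n − rank(A − λI):
  rank(A − (4)·I) = 2, so dim ker(A − (4)·I) = n − 2 = 1

Summary:
  λ = 4: algebraic multiplicity = 3, geometric multiplicity = 1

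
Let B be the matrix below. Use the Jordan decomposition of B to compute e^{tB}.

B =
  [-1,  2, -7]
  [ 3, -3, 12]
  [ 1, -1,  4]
e^{tB} =
  [1 - t, -t^2/2 + 2*t, 3*t^2/2 - 7*t]
  [3*t, 3*t^2/2 - 3*t + 1, -9*t^2/2 + 12*t]
  [t, t^2/2 - t, -3*t^2/2 + 4*t + 1]

Strategy: write B = P · J · P⁻¹ where J is a Jordan canonical form, so e^{tB} = P · e^{tJ} · P⁻¹, and e^{tJ} can be computed block-by-block.

B has Jordan form
J =
  [0, 1, 0]
  [0, 0, 1]
  [0, 0, 0]
(up to reordering of blocks).

Per-block formulas:
  For a 3×3 Jordan block J_3(0): exp(t · J_3(0)) = e^(0t)·(I + t·N + (t^2/2)·N^2), where N is the 3×3 nilpotent shift.

After assembling e^{tJ} and conjugating by P, we get:

e^{tB} =
  [1 - t, -t^2/2 + 2*t, 3*t^2/2 - 7*t]
  [3*t, 3*t^2/2 - 3*t + 1, -9*t^2/2 + 12*t]
  [t, t^2/2 - t, -3*t^2/2 + 4*t + 1]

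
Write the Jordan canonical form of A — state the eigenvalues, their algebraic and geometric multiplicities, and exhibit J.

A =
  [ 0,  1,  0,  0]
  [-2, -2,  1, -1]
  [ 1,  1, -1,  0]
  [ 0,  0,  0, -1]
J_3(-1) ⊕ J_1(-1)

The characteristic polynomial is
  det(x·I − A) = x^4 + 4*x^3 + 6*x^2 + 4*x + 1 = (x + 1)^4

Eigenvalues and multiplicities (the geometric multiplicity of λ is n − rank(A − λI), which equals the number of Jordan blocks for λ):
  λ = -1: algebraic multiplicity = 4, geometric multiplicity = 2

Determining the block sizes for each eigenvalue:
  λ = -1: with am = 4 and gm = 2, the partition is not yet determined (e.g. several partitions of 4 into 2 parts exist). Let N = A − (-1)·I. Computing rank(N^1) = 2, rank(N^2) = 1, rank(N^3) = 0; the number of blocks of size ≥ j is rank(N^{j−1}) − rank(N^j), giving [2, 1, 1]. So we have 1 block(s) of size 3, 1 block(s) of size 1 → block sizes [3, 1]

Assembling the blocks gives a Jordan form
J =
  [-1,  1,  0,  0]
  [ 0, -1,  1,  0]
  [ 0,  0, -1,  0]
  [ 0,  0,  0, -1]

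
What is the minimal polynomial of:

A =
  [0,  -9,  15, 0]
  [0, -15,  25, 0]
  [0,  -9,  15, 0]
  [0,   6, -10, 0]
x^2

The characteristic polynomial is χ_A(x) = x^4, so the eigenvalues are known. The minimal polynomial is
  m_A(x) = Π_λ (x − λ)^{k_λ}
where k_λ is the size of the *largest* Jordan block for λ (equivalently, the smallest k with (A − λI)^k v = 0 for every generalised eigenvector v of λ).

  λ = 0: largest Jordan block has size 2, contributing (x − 0)^2

So m_A(x) = x^2 = x^2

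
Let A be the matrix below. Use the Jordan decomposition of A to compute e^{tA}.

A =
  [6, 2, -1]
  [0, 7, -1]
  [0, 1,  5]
e^{tA} =
  [exp(6*t), t^2*exp(6*t)/2 + 2*t*exp(6*t), -t^2*exp(6*t)/2 - t*exp(6*t)]
  [0, t*exp(6*t) + exp(6*t), -t*exp(6*t)]
  [0, t*exp(6*t), -t*exp(6*t) + exp(6*t)]

Strategy: write A = P · J · P⁻¹ where J is a Jordan canonical form, so e^{tA} = P · e^{tJ} · P⁻¹, and e^{tJ} can be computed block-by-block.

A has Jordan form
J =
  [6, 1, 0]
  [0, 6, 1]
  [0, 0, 6]
(up to reordering of blocks).

Per-block formulas:
  For a 3×3 Jordan block J_3(6): exp(t · J_3(6)) = e^(6t)·(I + t·N + (t^2/2)·N^2), where N is the 3×3 nilpotent shift.

After assembling e^{tJ} and conjugating by P, we get:

e^{tA} =
  [exp(6*t), t^2*exp(6*t)/2 + 2*t*exp(6*t), -t^2*exp(6*t)/2 - t*exp(6*t)]
  [0, t*exp(6*t) + exp(6*t), -t*exp(6*t)]
  [0, t*exp(6*t), -t*exp(6*t) + exp(6*t)]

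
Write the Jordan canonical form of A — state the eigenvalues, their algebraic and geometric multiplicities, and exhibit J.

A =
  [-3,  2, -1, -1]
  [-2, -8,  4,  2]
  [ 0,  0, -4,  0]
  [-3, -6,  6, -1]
J_3(-4) ⊕ J_1(-4)

The characteristic polynomial is
  det(x·I − A) = x^4 + 16*x^3 + 96*x^2 + 256*x + 256 = (x + 4)^4

Eigenvalues and multiplicities (the geometric multiplicity of λ is n − rank(A − λI), which equals the number of Jordan blocks for λ):
  λ = -4: algebraic multiplicity = 4, geometric multiplicity = 2

Determining the block sizes for each eigenvalue:
  λ = -4: with am = 4 and gm = 2, the partition is not yet determined (e.g. several partitions of 4 into 2 parts exist). Let N = A − (-4)·I. Computing rank(N^1) = 2, rank(N^2) = 1, rank(N^3) = 0; the number of blocks of size ≥ j is rank(N^{j−1}) − rank(N^j), giving [2, 1, 1]. So we have 1 block(s) of size 3, 1 block(s) of size 1 → block sizes [3, 1]

Assembling the blocks gives a Jordan form
J =
  [-4,  1,  0,  0]
  [ 0, -4,  1,  0]
  [ 0,  0, -4,  0]
  [ 0,  0,  0, -4]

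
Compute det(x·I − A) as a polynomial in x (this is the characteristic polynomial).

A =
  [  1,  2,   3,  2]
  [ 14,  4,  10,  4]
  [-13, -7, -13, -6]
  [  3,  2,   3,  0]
x^4 + 8*x^3 + 24*x^2 + 32*x + 16

Expanding det(x·I − A) (e.g. by cofactor expansion or by noting that A is similar to its Jordan form J, which has the same characteristic polynomial as A) gives
  χ_A(x) = x^4 + 8*x^3 + 24*x^2 + 32*x + 16
which factors as (x + 2)^4. The eigenvalues (with algebraic multiplicities) are λ = -2 with multiplicity 4.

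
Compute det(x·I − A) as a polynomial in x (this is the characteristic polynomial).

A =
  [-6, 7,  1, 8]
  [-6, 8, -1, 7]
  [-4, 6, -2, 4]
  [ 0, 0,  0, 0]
x^4

Expanding det(x·I − A) (e.g. by cofactor expansion or by noting that A is similar to its Jordan form J, which has the same characteristic polynomial as A) gives
  χ_A(x) = x^4
which factors as x^4. The eigenvalues (with algebraic multiplicities) are λ = 0 with multiplicity 4.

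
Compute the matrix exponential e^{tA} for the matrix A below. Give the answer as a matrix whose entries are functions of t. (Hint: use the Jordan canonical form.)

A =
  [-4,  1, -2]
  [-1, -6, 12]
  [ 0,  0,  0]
e^{tA} =
  [t*exp(-5*t) + exp(-5*t), t*exp(-5*t), -2*t*exp(-5*t)]
  [-t*exp(-5*t), -t*exp(-5*t) + exp(-5*t), 2*t*exp(-5*t) + 2 - 2*exp(-5*t)]
  [0, 0, 1]

Strategy: write A = P · J · P⁻¹ where J is a Jordan canonical form, so e^{tA} = P · e^{tJ} · P⁻¹, and e^{tJ} can be computed block-by-block.

A has Jordan form
J =
  [-5,  1, 0]
  [ 0, -5, 0]
  [ 0,  0, 0]
(up to reordering of blocks).

Per-block formulas:
  For a 1×1 block at λ = 0: exp(t · [0]) = [e^(0t)].
  For a 2×2 Jordan block J_2(-5): exp(t · J_2(-5)) = e^(-5t)·(I + t·N), where N is the 2×2 nilpotent shift.

After assembling e^{tJ} and conjugating by P, we get:

e^{tA} =
  [t*exp(-5*t) + exp(-5*t), t*exp(-5*t), -2*t*exp(-5*t)]
  [-t*exp(-5*t), -t*exp(-5*t) + exp(-5*t), 2*t*exp(-5*t) + 2 - 2*exp(-5*t)]
  [0, 0, 1]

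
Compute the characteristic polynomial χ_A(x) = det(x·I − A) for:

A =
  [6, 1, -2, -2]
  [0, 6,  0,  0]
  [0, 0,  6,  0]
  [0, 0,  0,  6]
x^4 - 24*x^3 + 216*x^2 - 864*x + 1296

Expanding det(x·I − A) (e.g. by cofactor expansion or by noting that A is similar to its Jordan form J, which has the same characteristic polynomial as A) gives
  χ_A(x) = x^4 - 24*x^3 + 216*x^2 - 864*x + 1296
which factors as (x - 6)^4. The eigenvalues (with algebraic multiplicities) are λ = 6 with multiplicity 4.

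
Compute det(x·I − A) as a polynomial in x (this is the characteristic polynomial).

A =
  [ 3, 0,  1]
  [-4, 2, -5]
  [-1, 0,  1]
x^3 - 6*x^2 + 12*x - 8

Expanding det(x·I − A) (e.g. by cofactor expansion or by noting that A is similar to its Jordan form J, which has the same characteristic polynomial as A) gives
  χ_A(x) = x^3 - 6*x^2 + 12*x - 8
which factors as (x - 2)^3. The eigenvalues (with algebraic multiplicities) are λ = 2 with multiplicity 3.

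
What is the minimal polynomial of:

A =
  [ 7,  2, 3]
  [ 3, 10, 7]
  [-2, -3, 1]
x^3 - 18*x^2 + 108*x - 216

The characteristic polynomial is χ_A(x) = (x - 6)^3, so the eigenvalues are known. The minimal polynomial is
  m_A(x) = Π_λ (x − λ)^{k_λ}
where k_λ is the size of the *largest* Jordan block for λ (equivalently, the smallest k with (A − λI)^k v = 0 for every generalised eigenvector v of λ).

  λ = 6: largest Jordan block has size 3, contributing (x − 6)^3

So m_A(x) = (x - 6)^3 = x^3 - 18*x^2 + 108*x - 216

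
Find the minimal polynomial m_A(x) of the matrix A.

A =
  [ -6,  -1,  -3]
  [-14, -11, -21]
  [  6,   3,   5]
x^2 + 8*x + 16

The characteristic polynomial is χ_A(x) = (x + 4)^3, so the eigenvalues are known. The minimal polynomial is
  m_A(x) = Π_λ (x − λ)^{k_λ}
where k_λ is the size of the *largest* Jordan block for λ (equivalently, the smallest k with (A − λI)^k v = 0 for every generalised eigenvector v of λ).

  λ = -4: largest Jordan block has size 2, contributing (x + 4)^2

So m_A(x) = (x + 4)^2 = x^2 + 8*x + 16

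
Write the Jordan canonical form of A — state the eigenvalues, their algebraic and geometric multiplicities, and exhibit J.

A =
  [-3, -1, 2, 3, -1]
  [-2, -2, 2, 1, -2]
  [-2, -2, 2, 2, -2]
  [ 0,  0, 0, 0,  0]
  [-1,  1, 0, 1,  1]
J_1(-2) ⊕ J_3(0) ⊕ J_1(0)

The characteristic polynomial is
  det(x·I − A) = x^5 + 2*x^4 = x^4*(x + 2)

Eigenvalues and multiplicities (the geometric multiplicity of λ is n − rank(A − λI), which equals the number of Jordan blocks for λ):
  λ = -2: algebraic multiplicity = 1, geometric multiplicity = 1
  λ = 0: algebraic multiplicity = 4, geometric multiplicity = 2

Determining the block sizes for each eigenvalue:
  λ = -2: one block (gm = 1), so the single block has size am = 1 → block sizes [1]
  λ = 0: with am = 4 and gm = 2, the partition is not yet determined (e.g. several partitions of 4 into 2 parts exist). Let N = A − (0)·I. Computing rank(N^1) = 3, rank(N^2) = 2, rank(N^3) = 1; the number of blocks of size ≥ j is rank(N^{j−1}) − rank(N^j), giving [2, 1, 1]. So we have 1 block(s) of size 3, 1 block(s) of size 1 → block sizes [3, 1]

Assembling the blocks gives a Jordan form
J =
  [-2, 0, 0, 0, 0]
  [ 0, 0, 1, 0, 0]
  [ 0, 0, 0, 1, 0]
  [ 0, 0, 0, 0, 0]
  [ 0, 0, 0, 0, 0]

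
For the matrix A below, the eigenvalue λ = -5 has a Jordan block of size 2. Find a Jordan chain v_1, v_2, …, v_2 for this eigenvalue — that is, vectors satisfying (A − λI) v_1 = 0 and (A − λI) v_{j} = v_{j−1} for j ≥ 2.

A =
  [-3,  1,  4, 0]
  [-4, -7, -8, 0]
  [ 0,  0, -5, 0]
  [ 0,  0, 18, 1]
A Jordan chain for λ = -5 of length 2:
v_1 = (2, -4, 0, 0)ᵀ
v_2 = (1, 0, 0, 0)ᵀ

Let N = A − (-5)·I. We want v_2 with N^2 v_2 = 0 but N^1 v_2 ≠ 0; then v_{j-1} := N · v_j for j = 2, …, 2.

Pick v_2 = (1, 0, 0, 0)ᵀ.
Then v_1 = N · v_2 = (2, -4, 0, 0)ᵀ.

Sanity check: (A − (-5)·I) v_1 = (0, 0, 0, 0)ᵀ = 0. ✓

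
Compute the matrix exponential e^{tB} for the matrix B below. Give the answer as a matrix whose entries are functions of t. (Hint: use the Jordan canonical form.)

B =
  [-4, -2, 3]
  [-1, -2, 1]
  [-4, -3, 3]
e^{tB} =
  [-t^2*exp(-t)/2 - 3*t*exp(-t) + exp(-t), -t^2*exp(-t)/2 - 2*t*exp(-t), t^2*exp(-t)/2 + 3*t*exp(-t)]
  [-t*exp(-t), -t*exp(-t) + exp(-t), t*exp(-t)]
  [-t^2*exp(-t)/2 - 4*t*exp(-t), -t^2*exp(-t)/2 - 3*t*exp(-t), t^2*exp(-t)/2 + 4*t*exp(-t) + exp(-t)]

Strategy: write B = P · J · P⁻¹ where J is a Jordan canonical form, so e^{tB} = P · e^{tJ} · P⁻¹, and e^{tJ} can be computed block-by-block.

B has Jordan form
J =
  [-1,  1,  0]
  [ 0, -1,  1]
  [ 0,  0, -1]
(up to reordering of blocks).

Per-block formulas:
  For a 3×3 Jordan block J_3(-1): exp(t · J_3(-1)) = e^(-1t)·(I + t·N + (t^2/2)·N^2), where N is the 3×3 nilpotent shift.

After assembling e^{tJ} and conjugating by P, we get:

e^{tB} =
  [-t^2*exp(-t)/2 - 3*t*exp(-t) + exp(-t), -t^2*exp(-t)/2 - 2*t*exp(-t), t^2*exp(-t)/2 + 3*t*exp(-t)]
  [-t*exp(-t), -t*exp(-t) + exp(-t), t*exp(-t)]
  [-t^2*exp(-t)/2 - 4*t*exp(-t), -t^2*exp(-t)/2 - 3*t*exp(-t), t^2*exp(-t)/2 + 4*t*exp(-t) + exp(-t)]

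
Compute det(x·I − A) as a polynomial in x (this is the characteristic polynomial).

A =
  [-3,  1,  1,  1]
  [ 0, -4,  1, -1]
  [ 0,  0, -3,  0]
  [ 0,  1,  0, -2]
x^4 + 12*x^3 + 54*x^2 + 108*x + 81

Expanding det(x·I − A) (e.g. by cofactor expansion or by noting that A is similar to its Jordan form J, which has the same characteristic polynomial as A) gives
  χ_A(x) = x^4 + 12*x^3 + 54*x^2 + 108*x + 81
which factors as (x + 3)^4. The eigenvalues (with algebraic multiplicities) are λ = -3 with multiplicity 4.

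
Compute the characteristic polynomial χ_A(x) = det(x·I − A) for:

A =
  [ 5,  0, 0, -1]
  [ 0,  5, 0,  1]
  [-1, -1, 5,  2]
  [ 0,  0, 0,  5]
x^4 - 20*x^3 + 150*x^2 - 500*x + 625

Expanding det(x·I − A) (e.g. by cofactor expansion or by noting that A is similar to its Jordan form J, which has the same characteristic polynomial as A) gives
  χ_A(x) = x^4 - 20*x^3 + 150*x^2 - 500*x + 625
which factors as (x - 5)^4. The eigenvalues (with algebraic multiplicities) are λ = 5 with multiplicity 4.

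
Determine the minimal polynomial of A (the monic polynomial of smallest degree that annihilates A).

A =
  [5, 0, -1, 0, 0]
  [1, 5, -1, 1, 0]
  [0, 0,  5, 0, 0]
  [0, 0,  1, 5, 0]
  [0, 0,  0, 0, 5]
x^2 - 10*x + 25

The characteristic polynomial is χ_A(x) = (x - 5)^5, so the eigenvalues are known. The minimal polynomial is
  m_A(x) = Π_λ (x − λ)^{k_λ}
where k_λ is the size of the *largest* Jordan block for λ (equivalently, the smallest k with (A − λI)^k v = 0 for every generalised eigenvector v of λ).

  λ = 5: largest Jordan block has size 2, contributing (x − 5)^2

So m_A(x) = (x - 5)^2 = x^2 - 10*x + 25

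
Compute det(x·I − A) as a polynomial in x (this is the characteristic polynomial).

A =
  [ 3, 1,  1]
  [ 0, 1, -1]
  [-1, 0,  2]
x^3 - 6*x^2 + 12*x - 8

Expanding det(x·I − A) (e.g. by cofactor expansion or by noting that A is similar to its Jordan form J, which has the same characteristic polynomial as A) gives
  χ_A(x) = x^3 - 6*x^2 + 12*x - 8
which factors as (x - 2)^3. The eigenvalues (with algebraic multiplicities) are λ = 2 with multiplicity 3.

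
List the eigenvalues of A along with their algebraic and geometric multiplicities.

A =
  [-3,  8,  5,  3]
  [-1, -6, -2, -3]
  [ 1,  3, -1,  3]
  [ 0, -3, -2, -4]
λ = -4: alg = 2, geom = 1; λ = -3: alg = 2, geom = 1

Step 1 — factor the characteristic polynomial to read off the algebraic multiplicities:
  χ_A(x) = (x + 3)^2*(x + 4)^2

Step 2 — compute geometric multiplicities via the rank-nullity identity g(λ) = n − rank(A − λI):
  rank(A − (-4)·I) = 3, so dim ker(A − (-4)·I) = n − 3 = 1
  rank(A − (-3)·I) = 3, so dim ker(A − (-3)·I) = n − 3 = 1

Summary:
  λ = -4: algebraic multiplicity = 2, geometric multiplicity = 1
  λ = -3: algebraic multiplicity = 2, geometric multiplicity = 1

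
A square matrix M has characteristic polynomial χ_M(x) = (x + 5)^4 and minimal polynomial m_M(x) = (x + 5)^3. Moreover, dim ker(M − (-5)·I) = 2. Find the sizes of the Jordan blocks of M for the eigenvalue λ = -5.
Block sizes for λ = -5: [3, 1]

Step 1 — from the characteristic polynomial, algebraic multiplicity of λ = -5 is 4. From dim ker(M − (-5)·I) = 2, there are exactly 2 Jordan blocks for λ = -5.
Step 2 — from the minimal polynomial, the factor (x + 5)^3 tells us the largest block for λ = -5 has size 3.
Step 3 — with total size 4, 2 blocks, and largest block 3, the block sizes (in nonincreasing order) are [3, 1].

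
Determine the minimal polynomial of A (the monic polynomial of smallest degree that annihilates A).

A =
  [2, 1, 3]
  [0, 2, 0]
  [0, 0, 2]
x^2 - 4*x + 4

The characteristic polynomial is χ_A(x) = (x - 2)^3, so the eigenvalues are known. The minimal polynomial is
  m_A(x) = Π_λ (x − λ)^{k_λ}
where k_λ is the size of the *largest* Jordan block for λ (equivalently, the smallest k with (A − λI)^k v = 0 for every generalised eigenvector v of λ).

  λ = 2: largest Jordan block has size 2, contributing (x − 2)^2

So m_A(x) = (x - 2)^2 = x^2 - 4*x + 4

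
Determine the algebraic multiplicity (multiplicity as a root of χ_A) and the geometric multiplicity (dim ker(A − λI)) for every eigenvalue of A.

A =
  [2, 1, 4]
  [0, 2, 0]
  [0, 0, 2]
λ = 2: alg = 3, geom = 2

Step 1 — factor the characteristic polynomial to read off the algebraic multiplicities:
  χ_A(x) = (x - 2)^3

Step 2 — compute geometric multiplicities via the rank-nullity identity g(λ) = n − rank(A − λI):
  rank(A − (2)·I) = 1, so dim ker(A − (2)·I) = n − 1 = 2

Summary:
  λ = 2: algebraic multiplicity = 3, geometric multiplicity = 2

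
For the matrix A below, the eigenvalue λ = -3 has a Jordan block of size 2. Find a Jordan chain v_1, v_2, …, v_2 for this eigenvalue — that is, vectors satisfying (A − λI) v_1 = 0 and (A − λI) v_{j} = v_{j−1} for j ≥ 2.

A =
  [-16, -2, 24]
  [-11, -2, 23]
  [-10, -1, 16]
A Jordan chain for λ = -3 of length 2:
v_1 = (-2, 1, -1)ᵀ
v_2 = (0, 1, 0)ᵀ

Let N = A − (-3)·I. We want v_2 with N^2 v_2 = 0 but N^1 v_2 ≠ 0; then v_{j-1} := N · v_j for j = 2, …, 2.

Pick v_2 = (0, 1, 0)ᵀ.
Then v_1 = N · v_2 = (-2, 1, -1)ᵀ.

Sanity check: (A − (-3)·I) v_1 = (0, 0, 0)ᵀ = 0. ✓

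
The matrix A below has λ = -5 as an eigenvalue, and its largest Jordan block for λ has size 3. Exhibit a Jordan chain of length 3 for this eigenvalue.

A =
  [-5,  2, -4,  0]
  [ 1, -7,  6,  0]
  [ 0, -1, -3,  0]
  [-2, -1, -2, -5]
A Jordan chain for λ = -5 of length 3:
v_1 = (2, -2, -1, -1)ᵀ
v_2 = (0, 1, 0, -2)ᵀ
v_3 = (1, 0, 0, 0)ᵀ

Let N = A − (-5)·I. We want v_3 with N^3 v_3 = 0 but N^2 v_3 ≠ 0; then v_{j-1} := N · v_j for j = 3, …, 2.

Pick v_3 = (1, 0, 0, 0)ᵀ.
Then v_2 = N · v_3 = (0, 1, 0, -2)ᵀ.
Then v_1 = N · v_2 = (2, -2, -1, -1)ᵀ.

Sanity check: (A − (-5)·I) v_1 = (0, 0, 0, 0)ᵀ = 0. ✓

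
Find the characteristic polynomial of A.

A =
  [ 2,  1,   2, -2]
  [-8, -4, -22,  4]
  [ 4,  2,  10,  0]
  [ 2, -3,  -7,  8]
x^4 - 16*x^3 + 96*x^2 - 256*x + 256

Expanding det(x·I − A) (e.g. by cofactor expansion or by noting that A is similar to its Jordan form J, which has the same characteristic polynomial as A) gives
  χ_A(x) = x^4 - 16*x^3 + 96*x^2 - 256*x + 256
which factors as (x - 4)^4. The eigenvalues (with algebraic multiplicities) are λ = 4 with multiplicity 4.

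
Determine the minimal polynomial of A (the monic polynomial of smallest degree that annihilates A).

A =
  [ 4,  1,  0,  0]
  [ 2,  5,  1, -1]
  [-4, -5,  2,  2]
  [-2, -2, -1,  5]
x^3 - 12*x^2 + 48*x - 64

The characteristic polynomial is χ_A(x) = (x - 4)^4, so the eigenvalues are known. The minimal polynomial is
  m_A(x) = Π_λ (x − λ)^{k_λ}
where k_λ is the size of the *largest* Jordan block for λ (equivalently, the smallest k with (A − λI)^k v = 0 for every generalised eigenvector v of λ).

  λ = 4: largest Jordan block has size 3, contributing (x − 4)^3

So m_A(x) = (x - 4)^3 = x^3 - 12*x^2 + 48*x - 64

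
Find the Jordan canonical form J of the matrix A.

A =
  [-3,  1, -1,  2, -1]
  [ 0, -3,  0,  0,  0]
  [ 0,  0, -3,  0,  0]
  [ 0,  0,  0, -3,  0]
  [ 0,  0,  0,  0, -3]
J_2(-3) ⊕ J_1(-3) ⊕ J_1(-3) ⊕ J_1(-3)

The characteristic polynomial is
  det(x·I − A) = x^5 + 15*x^4 + 90*x^3 + 270*x^2 + 405*x + 243 = (x + 3)^5

Eigenvalues and multiplicities (the geometric multiplicity of λ is n − rank(A − λI), which equals the number of Jordan blocks for λ):
  λ = -3: algebraic multiplicity = 5, geometric multiplicity = 4

Determining the block sizes for each eigenvalue:
  λ = -3: 4 blocks summing to 5 forces exactly one block of size 2 and the rest size 1 → block sizes [2, 1, 1, 1]

Assembling the blocks gives a Jordan form
J =
  [-3,  1,  0,  0,  0]
  [ 0, -3,  0,  0,  0]
  [ 0,  0, -3,  0,  0]
  [ 0,  0,  0, -3,  0]
  [ 0,  0,  0,  0, -3]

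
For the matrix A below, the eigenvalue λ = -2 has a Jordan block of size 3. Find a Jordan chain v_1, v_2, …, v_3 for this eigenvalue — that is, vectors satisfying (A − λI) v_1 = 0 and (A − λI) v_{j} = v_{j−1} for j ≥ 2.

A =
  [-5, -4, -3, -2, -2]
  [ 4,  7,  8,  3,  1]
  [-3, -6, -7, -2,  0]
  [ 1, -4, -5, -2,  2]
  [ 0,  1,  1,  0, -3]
A Jordan chain for λ = -2 of length 3:
v_1 = (0, 3, -2, -4, 1)ᵀ
v_2 = (-3, 4, -3, 1, 0)ᵀ
v_3 = (1, 0, 0, 0, 0)ᵀ

Let N = A − (-2)·I. We want v_3 with N^3 v_3 = 0 but N^2 v_3 ≠ 0; then v_{j-1} := N · v_j for j = 3, …, 2.

Pick v_3 = (1, 0, 0, 0, 0)ᵀ.
Then v_2 = N · v_3 = (-3, 4, -3, 1, 0)ᵀ.
Then v_1 = N · v_2 = (0, 3, -2, -4, 1)ᵀ.

Sanity check: (A − (-2)·I) v_1 = (0, 0, 0, 0, 0)ᵀ = 0. ✓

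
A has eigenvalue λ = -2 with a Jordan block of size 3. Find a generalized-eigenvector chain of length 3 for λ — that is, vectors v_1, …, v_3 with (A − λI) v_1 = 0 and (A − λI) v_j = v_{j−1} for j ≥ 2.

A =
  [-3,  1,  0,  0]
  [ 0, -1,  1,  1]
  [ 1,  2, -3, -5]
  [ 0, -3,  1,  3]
A Jordan chain for λ = -2 of length 3:
v_1 = (1, 1, -2, 1)ᵀ
v_2 = (-1, 0, 1, 0)ᵀ
v_3 = (1, 0, 0, 0)ᵀ

Let N = A − (-2)·I. We want v_3 with N^3 v_3 = 0 but N^2 v_3 ≠ 0; then v_{j-1} := N · v_j for j = 3, …, 2.

Pick v_3 = (1, 0, 0, 0)ᵀ.
Then v_2 = N · v_3 = (-1, 0, 1, 0)ᵀ.
Then v_1 = N · v_2 = (1, 1, -2, 1)ᵀ.

Sanity check: (A − (-2)·I) v_1 = (0, 0, 0, 0)ᵀ = 0. ✓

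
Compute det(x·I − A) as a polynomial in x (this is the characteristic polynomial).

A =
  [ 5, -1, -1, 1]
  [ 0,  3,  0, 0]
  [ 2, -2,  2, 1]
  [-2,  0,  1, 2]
x^4 - 12*x^3 + 54*x^2 - 108*x + 81

Expanding det(x·I − A) (e.g. by cofactor expansion or by noting that A is similar to its Jordan form J, which has the same characteristic polynomial as A) gives
  χ_A(x) = x^4 - 12*x^3 + 54*x^2 - 108*x + 81
which factors as (x - 3)^4. The eigenvalues (with algebraic multiplicities) are λ = 3 with multiplicity 4.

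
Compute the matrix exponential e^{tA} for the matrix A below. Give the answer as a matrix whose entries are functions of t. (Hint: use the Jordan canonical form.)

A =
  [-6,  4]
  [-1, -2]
e^{tA} =
  [-2*t*exp(-4*t) + exp(-4*t), 4*t*exp(-4*t)]
  [-t*exp(-4*t), 2*t*exp(-4*t) + exp(-4*t)]

Strategy: write A = P · J · P⁻¹ where J is a Jordan canonical form, so e^{tA} = P · e^{tJ} · P⁻¹, and e^{tJ} can be computed block-by-block.

A has Jordan form
J =
  [-4,  1]
  [ 0, -4]
(up to reordering of blocks).

Per-block formulas:
  For a 2×2 Jordan block J_2(-4): exp(t · J_2(-4)) = e^(-4t)·(I + t·N), where N is the 2×2 nilpotent shift.

After assembling e^{tJ} and conjugating by P, we get:

e^{tA} =
  [-2*t*exp(-4*t) + exp(-4*t), 4*t*exp(-4*t)]
  [-t*exp(-4*t), 2*t*exp(-4*t) + exp(-4*t)]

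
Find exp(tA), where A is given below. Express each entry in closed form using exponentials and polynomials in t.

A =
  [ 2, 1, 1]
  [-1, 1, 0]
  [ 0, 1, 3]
e^{tA} =
  [-t^2*exp(2*t)/2 + exp(2*t), t*exp(2*t), t^2*exp(2*t)/2 + t*exp(2*t)]
  [t^2*exp(2*t)/2 - t*exp(2*t), -t*exp(2*t) + exp(2*t), -t^2*exp(2*t)/2]
  [-t^2*exp(2*t)/2, t*exp(2*t), t^2*exp(2*t)/2 + t*exp(2*t) + exp(2*t)]

Strategy: write A = P · J · P⁻¹ where J is a Jordan canonical form, so e^{tA} = P · e^{tJ} · P⁻¹, and e^{tJ} can be computed block-by-block.

A has Jordan form
J =
  [2, 1, 0]
  [0, 2, 1]
  [0, 0, 2]
(up to reordering of blocks).

Per-block formulas:
  For a 3×3 Jordan block J_3(2): exp(t · J_3(2)) = e^(2t)·(I + t·N + (t^2/2)·N^2), where N is the 3×3 nilpotent shift.

After assembling e^{tJ} and conjugating by P, we get:

e^{tA} =
  [-t^2*exp(2*t)/2 + exp(2*t), t*exp(2*t), t^2*exp(2*t)/2 + t*exp(2*t)]
  [t^2*exp(2*t)/2 - t*exp(2*t), -t*exp(2*t) + exp(2*t), -t^2*exp(2*t)/2]
  [-t^2*exp(2*t)/2, t*exp(2*t), t^2*exp(2*t)/2 + t*exp(2*t) + exp(2*t)]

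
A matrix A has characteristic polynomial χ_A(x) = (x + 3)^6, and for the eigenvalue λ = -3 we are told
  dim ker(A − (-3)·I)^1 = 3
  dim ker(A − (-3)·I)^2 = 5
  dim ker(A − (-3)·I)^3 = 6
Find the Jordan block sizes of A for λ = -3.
Block sizes for λ = -3: [3, 2, 1]

From the dimensions of kernels of powers, the number of Jordan blocks of size at least j is d_j − d_{j−1} where d_j = dim ker(N^j) (with d_0 = 0). Computing the differences gives [3, 2, 1].
The number of blocks of size exactly k is (#blocks of size ≥ k) − (#blocks of size ≥ k + 1), so the partition is: 1 block(s) of size 1, 1 block(s) of size 2, 1 block(s) of size 3.
In nonincreasing order the block sizes are [3, 2, 1].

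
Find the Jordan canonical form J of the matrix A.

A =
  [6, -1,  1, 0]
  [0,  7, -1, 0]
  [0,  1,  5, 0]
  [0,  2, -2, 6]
J_2(6) ⊕ J_1(6) ⊕ J_1(6)

The characteristic polynomial is
  det(x·I − A) = x^4 - 24*x^3 + 216*x^2 - 864*x + 1296 = (x - 6)^4

Eigenvalues and multiplicities (the geometric multiplicity of λ is n − rank(A − λI), which equals the number of Jordan blocks for λ):
  λ = 6: algebraic multiplicity = 4, geometric multiplicity = 3

Determining the block sizes for each eigenvalue:
  λ = 6: 3 blocks summing to 4 forces exactly one block of size 2 and the rest size 1 → block sizes [2, 1, 1]

Assembling the blocks gives a Jordan form
J =
  [6, 1, 0, 0]
  [0, 6, 0, 0]
  [0, 0, 6, 0]
  [0, 0, 0, 6]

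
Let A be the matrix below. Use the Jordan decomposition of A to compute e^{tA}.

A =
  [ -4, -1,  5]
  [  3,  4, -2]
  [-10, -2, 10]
e^{tA} =
  [-3*t*exp(3*t) - 4*exp(4*t) + 5*exp(3*t), 3*t*exp(3*t) - 4*exp(4*t) + 4*exp(3*t), 3*t*exp(3*t) + 2*exp(4*t) - 2*exp(3*t)]
  [t*exp(3*t) + 2*exp(4*t) - 2*exp(3*t), -t*exp(3*t) + 2*exp(4*t) - exp(3*t), -t*exp(3*t) - exp(4*t) + exp(3*t)]
  [-4*t*exp(3*t) - 6*exp(4*t) + 6*exp(3*t), 4*t*exp(3*t) - 6*exp(4*t) + 6*exp(3*t), 4*t*exp(3*t) + 3*exp(4*t) - 2*exp(3*t)]

Strategy: write A = P · J · P⁻¹ where J is a Jordan canonical form, so e^{tA} = P · e^{tJ} · P⁻¹, and e^{tJ} can be computed block-by-block.

A has Jordan form
J =
  [3, 1, 0]
  [0, 3, 0]
  [0, 0, 4]
(up to reordering of blocks).

Per-block formulas:
  For a 2×2 Jordan block J_2(3): exp(t · J_2(3)) = e^(3t)·(I + t·N), where N is the 2×2 nilpotent shift.
  For a 1×1 block at λ = 4: exp(t · [4]) = [e^(4t)].

After assembling e^{tJ} and conjugating by P, we get:

e^{tA} =
  [-3*t*exp(3*t) - 4*exp(4*t) + 5*exp(3*t), 3*t*exp(3*t) - 4*exp(4*t) + 4*exp(3*t), 3*t*exp(3*t) + 2*exp(4*t) - 2*exp(3*t)]
  [t*exp(3*t) + 2*exp(4*t) - 2*exp(3*t), -t*exp(3*t) + 2*exp(4*t) - exp(3*t), -t*exp(3*t) - exp(4*t) + exp(3*t)]
  [-4*t*exp(3*t) - 6*exp(4*t) + 6*exp(3*t), 4*t*exp(3*t) - 6*exp(4*t) + 6*exp(3*t), 4*t*exp(3*t) + 3*exp(4*t) - 2*exp(3*t)]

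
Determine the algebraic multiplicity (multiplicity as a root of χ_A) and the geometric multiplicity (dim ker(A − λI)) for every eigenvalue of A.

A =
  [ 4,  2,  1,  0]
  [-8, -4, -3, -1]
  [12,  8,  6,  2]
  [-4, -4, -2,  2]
λ = 2: alg = 4, geom = 2

Step 1 — factor the characteristic polynomial to read off the algebraic multiplicities:
  χ_A(x) = (x - 2)^4

Step 2 — compute geometric multiplicities via the rank-nullity identity g(λ) = n − rank(A − λI):
  rank(A − (2)·I) = 2, so dim ker(A − (2)·I) = n − 2 = 2

Summary:
  λ = 2: algebraic multiplicity = 4, geometric multiplicity = 2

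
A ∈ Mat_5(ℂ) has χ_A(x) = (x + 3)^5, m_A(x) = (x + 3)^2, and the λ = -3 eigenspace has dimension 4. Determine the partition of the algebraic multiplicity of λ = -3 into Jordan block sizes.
Block sizes for λ = -3: [2, 1, 1, 1]

Step 1 — from the characteristic polynomial, algebraic multiplicity of λ = -3 is 5. From dim ker(A − (-3)·I) = 4, there are exactly 4 Jordan blocks for λ = -3.
Step 2 — from the minimal polynomial, the factor (x + 3)^2 tells us the largest block for λ = -3 has size 2.
Step 3 — with total size 5, 4 blocks, and largest block 2, the block sizes (in nonincreasing order) are [2, 1, 1, 1].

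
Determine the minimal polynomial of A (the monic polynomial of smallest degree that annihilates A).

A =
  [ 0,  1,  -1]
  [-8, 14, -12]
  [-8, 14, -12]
x^3 - 2*x^2

The characteristic polynomial is χ_A(x) = x^2*(x - 2), so the eigenvalues are known. The minimal polynomial is
  m_A(x) = Π_λ (x − λ)^{k_λ}
where k_λ is the size of the *largest* Jordan block for λ (equivalently, the smallest k with (A − λI)^k v = 0 for every generalised eigenvector v of λ).

  λ = 0: largest Jordan block has size 2, contributing (x − 0)^2
  λ = 2: largest Jordan block has size 1, contributing (x − 2)

So m_A(x) = x^2*(x - 2) = x^3 - 2*x^2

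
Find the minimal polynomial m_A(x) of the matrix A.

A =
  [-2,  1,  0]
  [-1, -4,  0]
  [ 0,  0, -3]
x^2 + 6*x + 9

The characteristic polynomial is χ_A(x) = (x + 3)^3, so the eigenvalues are known. The minimal polynomial is
  m_A(x) = Π_λ (x − λ)^{k_λ}
where k_λ is the size of the *largest* Jordan block for λ (equivalently, the smallest k with (A − λI)^k v = 0 for every generalised eigenvector v of λ).

  λ = -3: largest Jordan block has size 2, contributing (x + 3)^2

So m_A(x) = (x + 3)^2 = x^2 + 6*x + 9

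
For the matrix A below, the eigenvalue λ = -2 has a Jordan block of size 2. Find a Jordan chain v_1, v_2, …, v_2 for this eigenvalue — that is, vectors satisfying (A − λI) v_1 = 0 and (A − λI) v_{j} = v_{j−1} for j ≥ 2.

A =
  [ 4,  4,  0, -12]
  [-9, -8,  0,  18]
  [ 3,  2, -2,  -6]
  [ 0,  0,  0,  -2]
A Jordan chain for λ = -2 of length 2:
v_1 = (6, -9, 3, 0)ᵀ
v_2 = (1, 0, 0, 0)ᵀ

Let N = A − (-2)·I. We want v_2 with N^2 v_2 = 0 but N^1 v_2 ≠ 0; then v_{j-1} := N · v_j for j = 2, …, 2.

Pick v_2 = (1, 0, 0, 0)ᵀ.
Then v_1 = N · v_2 = (6, -9, 3, 0)ᵀ.

Sanity check: (A − (-2)·I) v_1 = (0, 0, 0, 0)ᵀ = 0. ✓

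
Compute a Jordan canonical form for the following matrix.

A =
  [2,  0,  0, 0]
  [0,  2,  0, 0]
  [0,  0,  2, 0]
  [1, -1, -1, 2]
J_2(2) ⊕ J_1(2) ⊕ J_1(2)

The characteristic polynomial is
  det(x·I − A) = x^4 - 8*x^3 + 24*x^2 - 32*x + 16 = (x - 2)^4

Eigenvalues and multiplicities (the geometric multiplicity of λ is n − rank(A − λI), which equals the number of Jordan blocks for λ):
  λ = 2: algebraic multiplicity = 4, geometric multiplicity = 3

Determining the block sizes for each eigenvalue:
  λ = 2: 3 blocks summing to 4 forces exactly one block of size 2 and the rest size 1 → block sizes [2, 1, 1]

Assembling the blocks gives a Jordan form
J =
  [2, 1, 0, 0]
  [0, 2, 0, 0]
  [0, 0, 2, 0]
  [0, 0, 0, 2]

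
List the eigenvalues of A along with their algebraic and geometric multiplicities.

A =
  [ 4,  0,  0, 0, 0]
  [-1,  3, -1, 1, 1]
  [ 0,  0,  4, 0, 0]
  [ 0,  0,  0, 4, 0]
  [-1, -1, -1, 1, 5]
λ = 4: alg = 5, geom = 4

Step 1 — factor the characteristic polynomial to read off the algebraic multiplicities:
  χ_A(x) = (x - 4)^5

Step 2 — compute geometric multiplicities via the rank-nullity identity g(λ) = n − rank(A − λI):
  rank(A − (4)·I) = 1, so dim ker(A − (4)·I) = n − 1 = 4

Summary:
  λ = 4: algebraic multiplicity = 5, geometric multiplicity = 4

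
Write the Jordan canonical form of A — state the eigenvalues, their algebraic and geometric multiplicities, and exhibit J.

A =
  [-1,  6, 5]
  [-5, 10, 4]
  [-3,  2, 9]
J_3(6)

The characteristic polynomial is
  det(x·I − A) = x^3 - 18*x^2 + 108*x - 216 = (x - 6)^3

Eigenvalues and multiplicities (the geometric multiplicity of λ is n − rank(A − λI), which equals the number of Jordan blocks for λ):
  λ = 6: algebraic multiplicity = 3, geometric multiplicity = 1

Determining the block sizes for each eigenvalue:
  λ = 6: one block (gm = 1), so the single block has size am = 3 → block sizes [3]

Assembling the blocks gives a Jordan form
J =
  [6, 1, 0]
  [0, 6, 1]
  [0, 0, 6]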